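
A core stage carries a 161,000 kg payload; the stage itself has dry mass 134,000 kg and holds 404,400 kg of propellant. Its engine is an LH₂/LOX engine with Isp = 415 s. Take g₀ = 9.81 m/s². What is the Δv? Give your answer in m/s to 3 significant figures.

v_e = Isp · g₀ = 415 × 9.81 = 4071.2 m/s.
m₀ = payload + dry + propellant = 161,000 + 134,000 + 404,400 = 699,400 kg.
m_f = payload + dry = 161,000 + 134,000 = 295,000 kg.
From the ideal rocket equation, Δv = v_e · ln(m₀/m_f) = 4071.2 × ln(2.371) = 4071.2 × 0.8632 ≈ 3514.4 m/s.

Δv ≈ 3510 m/s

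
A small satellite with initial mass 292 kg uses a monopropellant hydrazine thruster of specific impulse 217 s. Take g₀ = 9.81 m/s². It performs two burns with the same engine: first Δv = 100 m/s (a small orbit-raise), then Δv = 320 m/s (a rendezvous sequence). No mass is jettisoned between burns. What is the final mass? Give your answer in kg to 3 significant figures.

v_e = Isp · g₀ = 217 × 9.81 = 2128.8 m/s.
After the first burn: m = 292 × exp(−100/2128.8) = 292 × 0.95411 = 278.6 kg.
After the second burn: m = 278.6 × exp(−320/2128.8) = 278.6 × 0.86043 = 239.716 kg.

final mass ≈ 240 kg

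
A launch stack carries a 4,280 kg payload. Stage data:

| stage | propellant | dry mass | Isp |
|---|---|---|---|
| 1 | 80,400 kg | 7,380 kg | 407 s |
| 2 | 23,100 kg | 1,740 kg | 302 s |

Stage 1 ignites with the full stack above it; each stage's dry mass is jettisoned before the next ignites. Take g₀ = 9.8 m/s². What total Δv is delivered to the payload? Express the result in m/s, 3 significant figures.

Δv ≈ 9310 m/s

Ignition mass of stage 1 = 80,400+7,380 + 23,100+1,740 + 4,280 = 116,900 kg.
Stage 1: m₀ = 116,900 kg, m_f = 116,900 − 80,400 = 36,500 kg; Δv = 407×9.8×ln(3.203) = 3988.6×1.1640 ≈ 4643 m/s.
Stage 2: m₀ = 29,120 kg, m_f = 29,120 − 23,100 = 6,020 kg; Δv = 302×9.8×ln(4.837) = 2959.6×1.5763 ≈ 4665 m/s.
Total Δv = 4643 + 4665 = 9308 m/s.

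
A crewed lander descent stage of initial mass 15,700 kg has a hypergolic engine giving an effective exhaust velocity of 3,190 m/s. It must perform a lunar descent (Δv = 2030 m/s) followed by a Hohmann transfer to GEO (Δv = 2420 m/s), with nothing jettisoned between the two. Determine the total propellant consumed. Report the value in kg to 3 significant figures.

After the first burn: m = 15700 × exp(−2030/3190.0) = 15700 × 0.52921 = 8,308.6 kg.
After the second burn: m = 8,308.6 × exp(−2420/3190.0) = 8,308.6 × 0.46831 = 3,891 kg.
Total propellant = m₀ − m_final = 15700 − 3,891 = 11,809 kg.

total propellant consumed ≈ 11800 kg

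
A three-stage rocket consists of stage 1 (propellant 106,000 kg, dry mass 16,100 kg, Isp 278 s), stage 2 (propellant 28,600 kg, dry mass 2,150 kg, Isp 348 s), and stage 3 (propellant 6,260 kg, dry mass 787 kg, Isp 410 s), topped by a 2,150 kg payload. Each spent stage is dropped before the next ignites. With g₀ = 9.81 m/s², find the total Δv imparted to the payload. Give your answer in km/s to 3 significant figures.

Δv ≈ 11.8 km/s

Ignition mass of stage 1 = 106,000+16,100 + 28,600+2,150 + 6,260+787 + 2,150 = 162,047 kg.
Stage 1: m₀ = 162,047 kg, m_f = 162,047 − 106,000 = 56,047 kg; Δv = 278×9.81×ln(2.891) = 2727.2×1.0617 ≈ 2895 m/s.
Stage 2: m₀ = 39,947 kg, m_f = 39,947 − 28,600 = 11,347 kg; Δv = 348×9.81×ln(3.52) = 3413.9×1.2586 ≈ 4297 m/s.
Stage 3: m₀ = 9,197 kg, m_f = 9,197 − 6,260 = 2,937 kg; Δv = 410×9.81×ln(3.131) = 4022.1×1.1415 ≈ 4591 m/s.
Total Δv = 2895 + 4297 + 4591 = 11783 m/s.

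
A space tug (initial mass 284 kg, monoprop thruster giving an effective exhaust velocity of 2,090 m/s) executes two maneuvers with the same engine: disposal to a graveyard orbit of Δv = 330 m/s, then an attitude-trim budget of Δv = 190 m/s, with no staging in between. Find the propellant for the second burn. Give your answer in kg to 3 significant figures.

After the first burn: m = 284 × exp(−330/2090.0) = 284 × 0.85394 = 242.519 kg.
After the second burn: m = 242.519 × exp(−190/2090.0) = 242.519 × 0.91310 = 221.444 kg.
Second-burn propellant = 242.519 − 221.444 = 21.075 kg.

propellant for the second burn ≈ 21.1 kg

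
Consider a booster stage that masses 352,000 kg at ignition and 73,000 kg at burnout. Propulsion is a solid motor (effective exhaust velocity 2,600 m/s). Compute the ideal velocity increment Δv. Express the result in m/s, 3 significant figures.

Δv = v_e · ln(m₀/m_f) = 2600.0 × ln(4.822) = 2600.0 × 1.5732 ≈ 4090.2 m/s.

Δv ≈ 4090 m/s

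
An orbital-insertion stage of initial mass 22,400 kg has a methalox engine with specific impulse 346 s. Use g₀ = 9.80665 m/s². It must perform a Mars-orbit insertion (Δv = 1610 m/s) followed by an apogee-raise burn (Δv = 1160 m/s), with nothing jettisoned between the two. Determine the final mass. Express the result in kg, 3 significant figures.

v_e = Isp · g₀ = 346 × 9.80665 = 3393.1 m/s.
After the first burn: m = 22400 × exp(−1610/3393.1) = 22400 × 0.62220 = 13,937.3 kg.
After the second burn: m = 13,937.3 × exp(−1160/3393.1) = 13,937.3 × 0.71044 = 9,901.62 kg.

final mass ≈ 9900 kg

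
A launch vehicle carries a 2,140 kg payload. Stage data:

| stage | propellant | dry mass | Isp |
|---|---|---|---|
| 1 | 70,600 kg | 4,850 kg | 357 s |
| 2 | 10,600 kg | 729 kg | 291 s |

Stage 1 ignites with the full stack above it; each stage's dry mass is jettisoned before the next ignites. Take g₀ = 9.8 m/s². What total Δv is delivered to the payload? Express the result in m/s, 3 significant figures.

Δv ≈ 9940 m/s

Ignition mass of stage 1 = 70,600+4,850 + 10,600+729 + 2,140 = 88,919 kg.
Stage 1: m₀ = 88,919 kg, m_f = 88,919 − 70,600 = 18,319 kg; Δv = 357×9.8×ln(4.854) = 3498.6×1.5798 ≈ 5527 m/s.
Stage 2: m₀ = 13,469 kg, m_f = 13,469 − 10,600 = 2,869 kg; Δv = 291×9.8×ln(4.695) = 2851.8×1.5464 ≈ 4410 m/s.
Total Δv = 5527 + 4410 = 9937 m/s.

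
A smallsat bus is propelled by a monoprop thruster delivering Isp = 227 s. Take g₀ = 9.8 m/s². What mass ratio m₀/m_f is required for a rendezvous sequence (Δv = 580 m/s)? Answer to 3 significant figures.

mass ratio ≈ 1.30

v_e = Isp · g₀ = 227 × 9.8 = 2224.6 m/s.
By the Tsiolkovsky rocket equation, m₀/m_f = exp(Δv / v_e) = exp(580 / 2224.6) = exp(0.2607) = 1.2979.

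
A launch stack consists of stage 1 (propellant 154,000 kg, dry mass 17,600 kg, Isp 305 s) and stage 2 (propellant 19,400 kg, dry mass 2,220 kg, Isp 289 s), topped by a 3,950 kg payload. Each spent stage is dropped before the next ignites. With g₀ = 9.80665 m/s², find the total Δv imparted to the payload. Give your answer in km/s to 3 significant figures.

Δv ≈ 8.57 km/s

Ignition mass of stage 1 = 154,000+17,600 + 19,400+2,220 + 3,950 = 197,170 kg.
Stage 1: m₀ = 197,170 kg, m_f = 197,170 − 154,000 = 43,170 kg; Δv = 305×9.80665×ln(4.567) = 2991.0×1.5189 ≈ 4543 m/s.
Stage 2: m₀ = 25,570 kg, m_f = 25,570 − 19,400 = 6,170 kg; Δv = 289×9.80665×ln(4.144) = 2834.1×1.4217 ≈ 4029 m/s.
Total Δv = 4543 + 4029 = 8572 m/s.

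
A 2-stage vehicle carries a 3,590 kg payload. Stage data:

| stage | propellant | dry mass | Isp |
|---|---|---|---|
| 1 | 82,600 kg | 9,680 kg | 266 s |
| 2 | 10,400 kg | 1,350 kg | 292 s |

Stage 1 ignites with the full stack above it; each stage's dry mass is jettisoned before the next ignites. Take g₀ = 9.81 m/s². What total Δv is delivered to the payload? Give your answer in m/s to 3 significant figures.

Ignition mass of stage 1 = 82,600+9,680 + 10,400+1,350 + 3,590 = 107,620 kg.
Stage 1: m₀ = 107,620 kg, m_f = 107,620 − 82,600 = 25,020 kg; Δv = 266×9.81×ln(4.301) = 2609.5×1.4589 ≈ 3807 m/s.
Stage 2: m₀ = 15,340 kg, m_f = 15,340 − 10,400 = 4,940 kg; Δv = 292×9.81×ln(3.105) = 2864.5×1.1331 ≈ 3246 m/s.
Total Δv = 3807 + 3246 = 7053 m/s.

Δv ≈ 7050 m/s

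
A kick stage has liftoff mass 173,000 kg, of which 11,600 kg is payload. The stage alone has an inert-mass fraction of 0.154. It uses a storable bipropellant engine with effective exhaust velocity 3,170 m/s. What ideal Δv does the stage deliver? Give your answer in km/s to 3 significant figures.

Δv ≈ 4.94 km/s

Stage wet mass = m₀ − payload = 173,000 − 11,600 = 161,400 kg.
Stage dry mass = ε × stage wet mass = 0.154 × 161,400 = 24,855.6 kg.
Burnout mass m_f = stage dry + payload = 24,855.6 + 11,600 = 36,455.6 kg.
Δv = v_e · ln(173,000/36,455.6) = 3170.0 × ln(4.745) = 3170.0 × 1.5572 ≈ 4936 m/s.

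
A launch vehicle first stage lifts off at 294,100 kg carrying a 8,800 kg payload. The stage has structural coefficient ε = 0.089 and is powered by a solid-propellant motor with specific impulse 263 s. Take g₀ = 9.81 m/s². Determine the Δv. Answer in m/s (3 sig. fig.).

Stage wet mass = m₀ − payload = 294,100 − 8,800 = 285,300 kg.
Stage dry mass = ε × stage wet mass = 0.089 × 285,300 = 25,391.7 kg.
Burnout mass m_f = stage dry + payload = 25,391.7 + 8,800 = 34,191.7 kg.
v_e = Isp · g₀ = 263 × 9.81 = 2580.0 m/s.
Rocket equation: Δv = v_e · ln(294,100/34,191.7) = 2580.0 × ln(8.602) = 2580.0 × 2.1519 ≈ 5552 m/s.

Δv ≈ 5550 m/s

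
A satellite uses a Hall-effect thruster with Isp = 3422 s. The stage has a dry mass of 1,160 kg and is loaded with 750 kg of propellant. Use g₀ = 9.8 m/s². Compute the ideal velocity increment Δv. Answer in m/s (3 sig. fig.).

v_e = Isp · g₀ = 3422 × 9.8 = 33535.6 m/s.
m₀ = m_dry + m_prop = 1,160 + 750 = 1,910 kg.
Δv = v_e · ln(m₀/m_f) = 33535.6 × ln(1.647) = 33535.6 × 0.4987 ≈ 16723.6 m/s.

Δv ≈ 16700 m/s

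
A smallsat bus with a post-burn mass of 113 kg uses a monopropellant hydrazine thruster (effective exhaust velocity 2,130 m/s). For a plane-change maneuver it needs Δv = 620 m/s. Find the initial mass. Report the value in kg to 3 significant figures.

initial mass ≈ 151 kg

By the Tsiolkovsky rocket equation, m₀/m_f = exp(Δv / v_e) = exp(620 / 2130.0) = exp(0.2911) = 1.3379.
m₀ = m_f × 1.3379 = 113 × 1.3379 = 151.183 kg.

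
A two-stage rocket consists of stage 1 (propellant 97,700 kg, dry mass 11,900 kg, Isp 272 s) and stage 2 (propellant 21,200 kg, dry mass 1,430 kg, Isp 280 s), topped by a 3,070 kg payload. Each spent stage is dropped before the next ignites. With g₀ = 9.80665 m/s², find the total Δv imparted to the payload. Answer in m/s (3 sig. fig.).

Δv ≈ 8200 m/s

Ignition mass of stage 1 = 97,700+11,900 + 21,200+1,430 + 3,070 = 135,300 kg.
Stage 1: m₀ = 135,300 kg, m_f = 135,300 − 97,700 = 37,600 kg; Δv = 272×9.80665×ln(3.598) = 2667.4×1.2805 ≈ 3416 m/s.
Stage 2: m₀ = 25,700 kg, m_f = 25,700 − 21,200 = 4,500 kg; Δv = 280×9.80665×ln(5.711) = 2745.9×1.7424 ≈ 4784 m/s.
Total Δv = 3416 + 4784 = 8200 m/s.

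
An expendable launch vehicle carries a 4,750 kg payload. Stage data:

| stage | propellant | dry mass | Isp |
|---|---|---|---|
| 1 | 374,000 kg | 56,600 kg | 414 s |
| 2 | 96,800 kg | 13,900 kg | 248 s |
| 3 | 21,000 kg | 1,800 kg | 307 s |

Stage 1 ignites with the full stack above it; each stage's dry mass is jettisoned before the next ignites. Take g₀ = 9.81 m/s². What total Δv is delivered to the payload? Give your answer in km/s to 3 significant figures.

Ignition mass of stage 1 = 374,000+56,600 + 96,800+13,900 + 21,000+1,800 + 4,750 = 568,850 kg.
Stage 1: m₀ = 568,850 kg, m_f = 568,850 − 374,000 = 194,850 kg; Δv = 414×9.81×ln(2.919) = 4061.3×1.0714 ≈ 4351 m/s.
Stage 2: m₀ = 138,250 kg, m_f = 138,250 − 96,800 = 41,450 kg; Δv = 248×9.81×ln(3.335) = 2432.9×1.2046 ≈ 2931 m/s.
Stage 3: m₀ = 27,550 kg, m_f = 27,550 − 21,000 = 6,550 kg; Δv = 307×9.81×ln(4.206) = 3011.7×1.4365 ≈ 4326 m/s.
Total Δv = 4351 + 2931 + 4326 = 11608 m/s.

Δv ≈ 11.6 km/s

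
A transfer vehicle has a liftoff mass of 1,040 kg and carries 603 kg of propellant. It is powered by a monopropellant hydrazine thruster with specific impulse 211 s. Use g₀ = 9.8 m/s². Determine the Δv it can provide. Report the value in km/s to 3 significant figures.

v_e = Isp · g₀ = 211 × 9.8 = 2067.8 m/s.
m_f = m₀ − m_prop = 1,040 − 603 = 437 kg.
Using Δv = v_e ln(m₀/m_f): Δv = v_e · ln(m₀/m_f) = 2067.8 × ln(2.38) = 2067.8 × 0.8670 ≈ 1792.9 m/s.

Δv ≈ 1.79 km/s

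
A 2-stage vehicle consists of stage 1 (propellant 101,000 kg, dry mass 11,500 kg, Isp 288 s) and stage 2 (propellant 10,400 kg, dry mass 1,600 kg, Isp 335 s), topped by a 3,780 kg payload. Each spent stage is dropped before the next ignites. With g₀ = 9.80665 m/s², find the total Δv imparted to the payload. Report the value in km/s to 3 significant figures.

Δv ≈ 7.91 km/s

Ignition mass of stage 1 = 101,000+11,500 + 10,400+1,600 + 3,780 = 128,280 kg.
Stage 1: m₀ = 128,280 kg, m_f = 128,280 − 101,000 = 27,280 kg; Δv = 288×9.80665×ln(4.702) = 2824.3×1.5481 ≈ 4372 m/s.
Stage 2: m₀ = 15,780 kg, m_f = 15,780 − 10,400 = 5,380 kg; Δv = 335×9.80665×ln(2.933) = 3285.2×1.0761 ≈ 3535 m/s.
Total Δv = 4372 + 3535 = 7907 m/s.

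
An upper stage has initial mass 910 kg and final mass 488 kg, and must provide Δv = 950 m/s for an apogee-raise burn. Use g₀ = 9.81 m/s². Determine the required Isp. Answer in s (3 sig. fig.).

Isp ≈ 155 s

ln(m₀/m_f) = ln(910/488) = ln(1.865) = 0.6231.
v_e = Δv / ln(m₀/m_f) = 950 / 0.6231 = 1524.6 m/s.
Isp = v_e / g₀ = 1524.6 / 9.81 = 155.4 s.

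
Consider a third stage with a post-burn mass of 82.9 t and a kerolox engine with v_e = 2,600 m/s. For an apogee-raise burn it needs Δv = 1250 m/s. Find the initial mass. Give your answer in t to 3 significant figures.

From the ideal rocket equation, m₀/m_f = exp(Δv / v_e) = exp(1250 / 2600.0) = exp(0.4808) = 1.6173.
m₀ = m_f × 1.6173 = 82.9 × 1.6173 = 134.074 t.

initial mass ≈ 134 t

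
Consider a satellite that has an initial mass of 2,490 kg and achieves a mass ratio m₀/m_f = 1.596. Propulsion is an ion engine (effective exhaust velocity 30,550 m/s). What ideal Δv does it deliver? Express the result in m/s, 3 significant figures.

Δv ≈ 14300 m/s

Rocket equation: Δv = v_e · ln(1.596) = 30550.0 × 0.4675 ≈ 14282.1 m/s.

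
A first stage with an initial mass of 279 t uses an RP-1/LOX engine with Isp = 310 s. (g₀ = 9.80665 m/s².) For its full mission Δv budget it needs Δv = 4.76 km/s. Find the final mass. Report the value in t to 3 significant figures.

v_e = Isp · g₀ = 310 × 9.80665 = 3040.1 m/s.
From the ideal rocket equation, m₀/m_f = exp(Δv / v_e) = exp(4760 / 3040.1) = exp(1.5658) = 4.7863.
m_f = m₀ / 4.7863 = 279 / 4.7863 = 58.2914 t.

final mass ≈ 58.3 t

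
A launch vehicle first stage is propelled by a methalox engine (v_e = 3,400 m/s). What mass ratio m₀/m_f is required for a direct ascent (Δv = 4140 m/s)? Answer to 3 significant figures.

mass ratio ≈ 3.38

From the ideal rocket equation, m₀/m_f = exp(Δv / v_e) = exp(4140 / 3400.0) = exp(1.2176) = 3.3792.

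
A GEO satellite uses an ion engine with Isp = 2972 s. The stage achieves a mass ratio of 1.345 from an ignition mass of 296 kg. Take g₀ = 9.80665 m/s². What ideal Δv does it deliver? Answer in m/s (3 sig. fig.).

v_e = Isp · g₀ = 2972 × 9.80665 = 29145.4 m/s.
By the Tsiolkovsky rocket equation, Δv = v_e · ln(1.345) = 29145.4 × 0.2964 ≈ 8638.5 m/s.

Δv ≈ 8640 m/s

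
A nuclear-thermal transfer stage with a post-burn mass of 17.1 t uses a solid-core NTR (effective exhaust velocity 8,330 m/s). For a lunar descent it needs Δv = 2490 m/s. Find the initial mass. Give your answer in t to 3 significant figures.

initial mass ≈ 23.1 t

m₀/m_f = exp(Δv / v_e) = exp(2490 / 8330.0) = exp(0.2989) = 1.3484.
m₀ = m_f × 1.3484 = 17.1 × 1.3484 = 23.0576 t.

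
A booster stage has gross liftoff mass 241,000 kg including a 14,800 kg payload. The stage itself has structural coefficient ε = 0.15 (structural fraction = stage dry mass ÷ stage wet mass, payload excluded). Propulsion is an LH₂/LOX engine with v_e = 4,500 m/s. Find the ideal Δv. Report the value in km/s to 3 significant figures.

Δv ≈ 7.19 km/s

Stage wet mass = m₀ − payload = 241,000 − 14,800 = 226,200 kg.
Stage dry mass = ε × stage wet mass = 0.15 × 226,200 = 33,930 kg.
Burnout mass m_f = stage dry + payload = 33,930 + 14,800 = 48,730 kg.
Δv = v_e · ln(241,000/48,730) = 4500.0 × ln(4.946) = 4500.0 × 1.5985 ≈ 7193 m/s.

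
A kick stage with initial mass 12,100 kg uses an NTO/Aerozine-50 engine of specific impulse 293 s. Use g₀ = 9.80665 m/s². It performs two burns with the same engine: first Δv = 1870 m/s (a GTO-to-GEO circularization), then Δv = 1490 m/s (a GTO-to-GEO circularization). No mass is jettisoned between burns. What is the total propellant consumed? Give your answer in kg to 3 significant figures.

total propellant consumed ≈ 8340 kg

v_e = Isp · g₀ = 293 × 9.80665 = 2873.3 m/s.
After the first burn: m = 12100 × exp(−1870/2873.3) = 12100 × 0.52162 = 6,311.6 kg.
After the second burn: m = 6,311.6 × exp(−1490/2873.3) = 6,311.6 × 0.59538 = 3,757.8 kg.
Total propellant = m₀ − m_final = 12100 − 3,757.8 = 8,342.2 kg.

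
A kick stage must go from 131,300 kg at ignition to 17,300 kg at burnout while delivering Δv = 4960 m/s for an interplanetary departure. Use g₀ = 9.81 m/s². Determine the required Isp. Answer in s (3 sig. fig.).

Isp ≈ 249 s

ln(m₀/m_f) = ln(131300/17300) = ln(7.59) = 2.0268.
By the Tsiolkovsky rocket equation, v_e = Δv / ln(m₀/m_f) = 4960 / 2.0268 = 2447.2 m/s.
Isp = v_e / g₀ = 2447.2 / 9.81 = 249.5 s.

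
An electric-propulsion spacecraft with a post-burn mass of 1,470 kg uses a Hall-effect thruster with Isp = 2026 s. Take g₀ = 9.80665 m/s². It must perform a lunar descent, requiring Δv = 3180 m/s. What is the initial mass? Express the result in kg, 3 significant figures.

v_e = Isp · g₀ = 2026 × 9.80665 = 19868.3 m/s.
m₀/m_f = exp(Δv / v_e) = exp(3180 / 19868.3) = exp(0.1601) = 1.1736.
m₀ = m_f × 1.1736 = 1,470 × 1.1736 = 1,725.19 kg.

initial mass ≈ 1730 kg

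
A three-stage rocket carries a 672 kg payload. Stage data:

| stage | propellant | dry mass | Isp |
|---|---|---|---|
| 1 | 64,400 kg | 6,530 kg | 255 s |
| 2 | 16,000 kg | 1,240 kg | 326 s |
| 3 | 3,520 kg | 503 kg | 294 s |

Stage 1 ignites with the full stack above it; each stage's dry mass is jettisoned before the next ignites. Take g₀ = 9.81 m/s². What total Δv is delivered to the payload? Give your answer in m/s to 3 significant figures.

Ignition mass of stage 1 = 64,400+6,530 + 16,000+1,240 + 3,520+503 + 672 = 92,865 kg.
Stage 1: m₀ = 92,865 kg, m_f = 92,865 − 64,400 = 28,465 kg; Δv = 255×9.81×ln(3.262) = 2501.6×1.1825 ≈ 2958 m/s.
Stage 2: m₀ = 21,935 kg, m_f = 21,935 − 16,000 = 5,935 kg; Δv = 326×9.81×ln(3.696) = 3198.1×1.3072 ≈ 4181 m/s.
Stage 3: m₀ = 4,695 kg, m_f = 4,695 − 3,520 = 1,175 kg; Δv = 294×9.81×ln(3.996) = 2884.1×1.3852 ≈ 3995 m/s.
Total Δv = 2958 + 4181 + 3995 = 11134 m/s.

Δv ≈ 11100 m/s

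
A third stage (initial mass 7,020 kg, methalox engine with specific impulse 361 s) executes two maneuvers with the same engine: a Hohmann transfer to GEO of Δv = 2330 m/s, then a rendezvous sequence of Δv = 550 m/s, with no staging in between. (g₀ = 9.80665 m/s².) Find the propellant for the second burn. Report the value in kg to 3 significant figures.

v_e = Isp · g₀ = 361 × 9.80665 = 3540.2 m/s.
After the first burn: m = 7020 × exp(−2330/3540.2) = 7020 × 0.51781 = 3,635.03 kg.
After the second burn: m = 3,635.03 × exp(−550/3540.2) = 3,635.03 × 0.85611 = 3,111.99 kg.
Second-burn propellant = 3,635.03 − 3,111.99 = 523.04 kg.

propellant for the second burn ≈ 523 kg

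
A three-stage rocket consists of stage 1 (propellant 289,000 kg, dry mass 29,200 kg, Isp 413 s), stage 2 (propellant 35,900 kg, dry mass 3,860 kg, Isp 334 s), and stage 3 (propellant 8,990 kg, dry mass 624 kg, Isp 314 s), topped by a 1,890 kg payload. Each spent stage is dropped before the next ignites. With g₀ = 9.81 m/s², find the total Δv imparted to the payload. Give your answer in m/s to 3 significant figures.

Δv ≈ 14800 m/s

Ignition mass of stage 1 = 289,000+29,200 + 35,900+3,860 + 8,990+624 + 1,890 = 369,464 kg.
Stage 1: m₀ = 369,464 kg, m_f = 369,464 − 289,000 = 80,464 kg; Δv = 413×9.81×ln(4.592) = 4051.5×1.5242 ≈ 6176 m/s.
Stage 2: m₀ = 51,264 kg, m_f = 51,264 − 35,900 = 15,364 kg; Δv = 334×9.81×ln(3.337) = 3276.5×1.2050 ≈ 3948 m/s.
Stage 3: m₀ = 11,504 kg, m_f = 11,504 − 8,990 = 2,514 kg; Δv = 314×9.81×ln(4.576) = 3080.3×1.5208 ≈ 4685 m/s.
Total Δv = 6176 + 3948 + 4685 = 14809 m/s.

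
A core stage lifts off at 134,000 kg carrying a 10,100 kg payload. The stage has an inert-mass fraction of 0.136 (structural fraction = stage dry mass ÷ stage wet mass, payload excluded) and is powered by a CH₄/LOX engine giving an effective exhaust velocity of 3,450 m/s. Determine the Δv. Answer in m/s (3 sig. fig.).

Δv ≈ 5530 m/s

Stage wet mass = m₀ − payload = 134,000 − 10,100 = 123,900 kg.
Stage dry mass = ε × stage wet mass = 0.136 × 123,900 = 16,850.4 kg.
Burnout mass m_f = stage dry + payload = 16,850.4 + 10,100 = 26,950.4 kg.
Rocket equation: Δv = v_e · ln(134,000/26,950.4) = 3450.0 × ln(4.972) = 3450.0 × 1.6038 ≈ 5533 m/s.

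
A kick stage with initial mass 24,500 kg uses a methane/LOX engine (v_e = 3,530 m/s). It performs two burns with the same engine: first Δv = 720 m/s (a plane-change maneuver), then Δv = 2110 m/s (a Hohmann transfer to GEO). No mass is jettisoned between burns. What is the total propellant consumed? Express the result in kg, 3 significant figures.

total propellant consumed ≈ 13500 kg

After the first burn: m = 24500 × exp(−720/3530.0) = 24500 × 0.81549 = 19,979.5 kg.
After the second burn: m = 19,979.5 × exp(−2110/3530.0) = 19,979.5 × 0.55006 = 10,989.9 kg.
Total propellant = m₀ − m_final = 24500 − 10,989.9 = 13,510.1 kg.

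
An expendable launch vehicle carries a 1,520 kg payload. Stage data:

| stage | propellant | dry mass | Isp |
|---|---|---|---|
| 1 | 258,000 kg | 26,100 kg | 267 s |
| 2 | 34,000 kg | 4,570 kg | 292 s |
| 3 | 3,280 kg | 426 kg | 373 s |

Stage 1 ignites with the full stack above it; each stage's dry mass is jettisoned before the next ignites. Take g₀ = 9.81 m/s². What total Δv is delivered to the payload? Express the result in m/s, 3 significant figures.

Δv ≈ 12000 m/s

Ignition mass of stage 1 = 258,000+26,100 + 34,000+4,570 + 3,280+426 + 1,520 = 327,896 kg.
Stage 1: m₀ = 327,896 kg, m_f = 327,896 − 258,000 = 69,896 kg; Δv = 267×9.81×ln(4.691) = 2619.3×1.5457 ≈ 4049 m/s.
Stage 2: m₀ = 43,796 kg, m_f = 43,796 − 34,000 = 9,796 kg; Δv = 292×9.81×ln(4.471) = 2864.5×1.4976 ≈ 4290 m/s.
Stage 3: m₀ = 5,226 kg, m_f = 5,226 − 3,280 = 1,946 kg; Δv = 373×9.81×ln(2.686) = 3659.1×0.9879 ≈ 3615 m/s.
Total Δv = 4049 + 4290 + 3615 = 11954 m/s.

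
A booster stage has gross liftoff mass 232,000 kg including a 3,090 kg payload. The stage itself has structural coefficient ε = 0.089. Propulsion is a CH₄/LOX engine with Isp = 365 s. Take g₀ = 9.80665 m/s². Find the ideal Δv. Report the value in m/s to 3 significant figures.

Stage wet mass = m₀ − payload = 232,000 − 3,090 = 228,910 kg.
Stage dry mass = ε × stage wet mass = 0.089 × 228,910 = 20,373 kg.
Burnout mass m_f = stage dry + payload = 20,373 + 3,090 = 23,463 kg.
v_e = Isp · g₀ = 365 × 9.80665 = 3579.4 m/s.
Δv = v_e · ln(232,000/23,463) = 3579.4 × ln(9.888) = 3579.4 × 2.2913 ≈ 8202 m/s.

Δv ≈ 8200 m/s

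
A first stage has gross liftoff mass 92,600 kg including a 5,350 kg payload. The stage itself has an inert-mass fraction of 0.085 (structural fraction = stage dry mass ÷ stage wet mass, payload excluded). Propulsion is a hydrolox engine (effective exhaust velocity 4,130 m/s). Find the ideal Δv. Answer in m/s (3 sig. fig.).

Stage wet mass = m₀ − payload = 92,600 − 5,350 = 87,250 kg.
Stage dry mass = ε × stage wet mass = 0.085 × 87,250 = 7,416.25 kg.
Burnout mass m_f = stage dry + payload = 7,416.25 + 5,350 = 12,766.25 kg.
By the Tsiolkovsky rocket equation, Δv = v_e · ln(92,600/12,766.25) = 4130.0 × ln(7.254) = 4130.0 × 1.9815 ≈ 8184 m/s.

Δv ≈ 8180 m/s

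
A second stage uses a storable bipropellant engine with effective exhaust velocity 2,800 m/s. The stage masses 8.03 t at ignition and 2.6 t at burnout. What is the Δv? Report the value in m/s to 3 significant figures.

Δv ≈ 3160 m/s

From the ideal rocket equation, Δv = v_e · ln(m₀/m_f) = 2800.0 × ln(3.088) = 2800.0 × 1.1277 ≈ 3157.5 m/s.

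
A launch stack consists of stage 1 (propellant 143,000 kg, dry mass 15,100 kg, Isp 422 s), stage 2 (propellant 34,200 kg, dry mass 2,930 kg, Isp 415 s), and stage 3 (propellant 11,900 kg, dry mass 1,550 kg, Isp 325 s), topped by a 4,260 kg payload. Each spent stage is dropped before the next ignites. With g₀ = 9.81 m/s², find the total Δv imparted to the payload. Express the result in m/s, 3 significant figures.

Ignition mass of stage 1 = 143,000+15,100 + 34,200+2,930 + 11,900+1,550 + 4,260 = 212,940 kg.
Stage 1: m₀ = 212,940 kg, m_f = 212,940 − 143,000 = 69,940 kg; Δv = 422×9.81×ln(3.045) = 4139.8×1.1134 ≈ 4609 m/s.
Stage 2: m₀ = 54,840 kg, m_f = 54,840 − 34,200 = 20,640 kg; Δv = 415×9.81×ln(2.657) = 4071.2×0.9772 ≈ 3978 m/s.
Stage 3: m₀ = 17,710 kg, m_f = 17,710 − 11,900 = 5,810 kg; Δv = 325×9.81×ln(3.048) = 3188.2×1.1145 ≈ 3553 m/s.
Total Δv = 4609 + 3978 + 3553 = 12140 m/s.

Δv ≈ 12100 m/s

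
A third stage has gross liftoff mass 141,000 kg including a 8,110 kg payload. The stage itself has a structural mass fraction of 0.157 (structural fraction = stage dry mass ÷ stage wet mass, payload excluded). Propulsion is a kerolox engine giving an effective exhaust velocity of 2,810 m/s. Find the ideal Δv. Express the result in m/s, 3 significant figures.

Stage wet mass = m₀ − payload = 141,000 − 8,110 = 132,890 kg.
Stage dry mass = ε × stage wet mass = 0.157 × 132,890 = 20,863.7 kg.
Burnout mass m_f = stage dry + payload = 20,863.7 + 8,110 = 28,973.7 kg.
Δv = v_e · ln(141,000/28,973.7) = 2810.0 × ln(4.866) = 2810.0 × 1.5824 ≈ 4446 m/s.

Δv ≈ 4450 m/s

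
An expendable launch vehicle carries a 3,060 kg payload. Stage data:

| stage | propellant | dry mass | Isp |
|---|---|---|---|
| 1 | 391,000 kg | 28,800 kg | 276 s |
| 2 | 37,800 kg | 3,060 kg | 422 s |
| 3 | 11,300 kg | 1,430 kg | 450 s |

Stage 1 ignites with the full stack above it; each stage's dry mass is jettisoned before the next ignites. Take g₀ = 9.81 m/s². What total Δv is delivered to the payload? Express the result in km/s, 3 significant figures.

Δv ≈ 14.8 km/s

Ignition mass of stage 1 = 391,000+28,800 + 37,800+3,060 + 11,300+1,430 + 3,060 = 476,450 kg.
Stage 1: m₀ = 476,450 kg, m_f = 476,450 − 391,000 = 85,450 kg; Δv = 276×9.81×ln(5.576) = 2707.6×1.7184 ≈ 4653 m/s.
Stage 2: m₀ = 56,650 kg, m_f = 56,650 − 37,800 = 18,850 kg; Δv = 422×9.81×ln(3.005) = 4139.8×1.1004 ≈ 4555 m/s.
Stage 3: m₀ = 15,790 kg, m_f = 15,790 − 11,300 = 4,490 kg; Δv = 450×9.81×ln(3.517) = 4414.5×1.2575 ≈ 5551 m/s.
Total Δv = 4653 + 4555 + 5551 = 14759 m/s.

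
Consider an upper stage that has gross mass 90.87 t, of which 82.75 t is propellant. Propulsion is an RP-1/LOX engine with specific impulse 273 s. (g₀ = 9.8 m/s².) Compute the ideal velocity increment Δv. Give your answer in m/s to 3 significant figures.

v_e = Isp · g₀ = 273 × 9.8 = 2675.4 m/s.
m_f = m₀ − m_prop = 90.87 − 82.75 = 8.12 t.
From the ideal rocket equation, Δv = v_e · ln(m₀/m_f) = 2675.4 × ln(11.19) = 2675.4 × 2.4151 ≈ 6461.4 m/s.

Δv ≈ 6460 m/s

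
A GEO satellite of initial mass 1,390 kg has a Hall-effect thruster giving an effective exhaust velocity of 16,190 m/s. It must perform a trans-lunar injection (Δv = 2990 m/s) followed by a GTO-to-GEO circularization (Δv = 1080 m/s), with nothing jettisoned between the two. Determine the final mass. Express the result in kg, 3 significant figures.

After the first burn: m = 1390 × exp(−2990/16190.0) = 1390 × 0.83137 = 1,155.6 kg.
After the second burn: m = 1,155.6 × exp(−1080/16190.0) = 1,155.6 × 0.93547 = 1,081.03 kg.

final mass ≈ 1080 kg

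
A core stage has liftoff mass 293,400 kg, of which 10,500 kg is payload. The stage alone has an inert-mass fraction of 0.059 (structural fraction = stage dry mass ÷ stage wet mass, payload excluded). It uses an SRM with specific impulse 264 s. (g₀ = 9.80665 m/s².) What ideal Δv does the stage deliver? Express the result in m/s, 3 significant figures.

Stage wet mass = m₀ − payload = 293,400 − 10,500 = 282,900 kg.
Stage dry mass = ε × stage wet mass = 0.059 × 282,900 = 16,691.1 kg.
Burnout mass m_f = stage dry + payload = 16,691.1 + 10,500 = 27,191.1 kg.
v_e = Isp · g₀ = 264 × 9.80665 = 2589.0 m/s.
Δv = v_e · ln(293,400/27,191.1) = 2589.0 × ln(10.79) = 2589.0 × 2.3786 ≈ 6158 m/s.

Δv ≈ 6160 m/s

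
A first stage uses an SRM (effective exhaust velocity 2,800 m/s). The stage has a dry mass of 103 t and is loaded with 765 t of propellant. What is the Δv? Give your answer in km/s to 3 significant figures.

m₀ = m_dry + m_prop = 103 + 765 = 868 t.
Δv = v_e · ln(m₀/m_f) = 2800.0 × ln(8.427) = 2800.0 × 2.1315 ≈ 5968.1 m/s.

Δv ≈ 5.97 km/s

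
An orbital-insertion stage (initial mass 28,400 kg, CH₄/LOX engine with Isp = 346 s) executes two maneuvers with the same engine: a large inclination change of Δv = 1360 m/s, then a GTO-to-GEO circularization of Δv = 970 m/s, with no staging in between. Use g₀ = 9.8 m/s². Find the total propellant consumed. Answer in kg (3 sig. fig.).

v_e = Isp · g₀ = 346 × 9.8 = 3390.8 m/s.
After the first burn: m = 28400 × exp(−1360/3390.8) = 28400 × 0.66959 = 19,016.4 kg.
After the second burn: m = 19,016.4 × exp(−970/3390.8) = 19,016.4 × 0.75121 = 14,285.3 kg.
Total propellant = m₀ − m_final = 28400 − 14,285.3 = 14,114.7 kg.

total propellant consumed ≈ 14100 kg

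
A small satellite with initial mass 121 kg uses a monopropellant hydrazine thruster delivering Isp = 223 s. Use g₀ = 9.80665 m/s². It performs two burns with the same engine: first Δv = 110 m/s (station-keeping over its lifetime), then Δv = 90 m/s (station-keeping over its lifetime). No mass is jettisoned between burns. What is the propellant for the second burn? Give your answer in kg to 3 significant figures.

v_e = Isp · g₀ = 223 × 9.80665 = 2186.9 m/s.
After the first burn: m = 121 × exp(−110/2186.9) = 121 × 0.95094 = 115.064 kg.
After the second burn: m = 115.064 × exp(−90/2186.9) = 115.064 × 0.95968 = 110.425 kg.
Second-burn propellant = 115.064 − 110.425 = 4.639 kg.

propellant for the second burn ≈ 4.64 kg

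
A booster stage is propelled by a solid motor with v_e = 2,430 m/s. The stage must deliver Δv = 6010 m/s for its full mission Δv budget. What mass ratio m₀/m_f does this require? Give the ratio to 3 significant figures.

mass ratio ≈ 11.9

From the ideal rocket equation, m₀/m_f = exp(Δv / v_e) = exp(6010 / 2430.0) = exp(2.4733) = 11.8609.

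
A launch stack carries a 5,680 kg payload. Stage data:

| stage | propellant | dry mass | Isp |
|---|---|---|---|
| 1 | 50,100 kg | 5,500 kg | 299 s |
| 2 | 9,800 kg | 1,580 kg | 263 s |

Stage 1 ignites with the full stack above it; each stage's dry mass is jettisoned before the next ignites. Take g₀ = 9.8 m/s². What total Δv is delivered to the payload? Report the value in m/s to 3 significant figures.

Δv ≈ 5630 m/s

Ignition mass of stage 1 = 50,100+5,500 + 9,800+1,580 + 5,680 = 72,660 kg.
Stage 1: m₀ = 72,660 kg, m_f = 72,660 − 50,100 = 22,560 kg; Δv = 299×9.8×ln(3.221) = 2930.2×1.1696 ≈ 3427 m/s.
Stage 2: m₀ = 17,060 kg, m_f = 17,060 − 9,800 = 7,260 kg; Δv = 263×9.8×ln(2.35) = 2577.4×0.8544 ≈ 2202 m/s.
Total Δv = 3427 + 2202 = 5629 m/s.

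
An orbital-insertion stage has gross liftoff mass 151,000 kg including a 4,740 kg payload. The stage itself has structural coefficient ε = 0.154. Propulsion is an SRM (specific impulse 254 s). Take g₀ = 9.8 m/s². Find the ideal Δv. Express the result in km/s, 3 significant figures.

Δv ≈ 4.26 km/s

Stage wet mass = m₀ − payload = 151,000 − 4,740 = 146,260 kg.
Stage dry mass = ε × stage wet mass = 0.154 × 146,260 = 22,524 kg.
Burnout mass m_f = stage dry + payload = 22,524 + 4,740 = 27,264 kg.
v_e = Isp · g₀ = 254 × 9.8 = 2489.2 m/s.
From the ideal rocket equation, Δv = v_e · ln(151,000/27,264) = 2489.2 × ln(5.538) = 2489.2 × 1.7117 ≈ 4261 m/s.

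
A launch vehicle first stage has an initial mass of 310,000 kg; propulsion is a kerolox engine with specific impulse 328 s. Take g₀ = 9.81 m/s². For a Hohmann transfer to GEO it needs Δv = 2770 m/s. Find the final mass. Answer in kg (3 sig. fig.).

v_e = Isp · g₀ = 328 × 9.81 = 3217.7 m/s.
Rocket equation: m₀/m_f = exp(Δv / v_e) = exp(2770 / 3217.7) = exp(0.8609) = 2.3652.
m_f = m₀ / 2.3652 = 310,000 / 2.3652 = 131,067 kg.

final mass ≈ 131000 kg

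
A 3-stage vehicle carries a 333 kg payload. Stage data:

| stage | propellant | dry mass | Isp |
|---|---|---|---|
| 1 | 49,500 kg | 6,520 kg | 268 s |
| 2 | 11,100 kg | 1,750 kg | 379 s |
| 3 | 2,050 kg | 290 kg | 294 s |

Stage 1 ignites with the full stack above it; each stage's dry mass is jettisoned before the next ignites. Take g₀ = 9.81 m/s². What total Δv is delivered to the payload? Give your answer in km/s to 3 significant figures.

Ignition mass of stage 1 = 49,500+6,520 + 11,100+1,750 + 2,050+290 + 333 = 71,543 kg.
Stage 1: m₀ = 71,543 kg, m_f = 71,543 − 49,500 = 22,043 kg; Δv = 268×9.81×ln(3.246) = 2629.1×1.1773 ≈ 3095 m/s.
Stage 2: m₀ = 15,523 kg, m_f = 15,523 − 11,100 = 4,423 kg; Δv = 379×9.81×ln(3.51) = 3718.0×1.2555 ≈ 4668 m/s.
Stage 3: m₀ = 2,673 kg, m_f = 2,673 − 2,050 = 623 kg; Δv = 294×9.81×ln(4.291) = 2884.1×1.4564 ≈ 4200 m/s.
Total Δv = 3095 + 4668 + 4200 = 11963 m/s.

Δv ≈ 12.0 km/s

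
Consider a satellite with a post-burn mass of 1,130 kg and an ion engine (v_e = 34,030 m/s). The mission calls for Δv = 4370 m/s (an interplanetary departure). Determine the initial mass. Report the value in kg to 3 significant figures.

m₀/m_f = exp(Δv / v_e) = exp(4370 / 34030.0) = exp(0.1284) = 1.1370.
m₀ = m_f × 1.1370 = 1,130 × 1.1370 = 1,284.81 kg.

initial mass ≈ 1280 kg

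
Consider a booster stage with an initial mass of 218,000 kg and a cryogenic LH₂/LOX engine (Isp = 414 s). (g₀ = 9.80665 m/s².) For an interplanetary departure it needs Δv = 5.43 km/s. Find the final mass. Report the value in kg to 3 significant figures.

final mass ≈ 57200 kg

v_e = Isp · g₀ = 414 × 9.80665 = 4060.0 m/s.
Using Δv = v_e ln(m₀/m_f): m₀/m_f = exp(Δv / v_e) = exp(5430 / 4060.0) = exp(1.3375) = 3.8093.
m_f = m₀ / 3.8093 = 218,000 / 3.8093 = 57,228.4 kg.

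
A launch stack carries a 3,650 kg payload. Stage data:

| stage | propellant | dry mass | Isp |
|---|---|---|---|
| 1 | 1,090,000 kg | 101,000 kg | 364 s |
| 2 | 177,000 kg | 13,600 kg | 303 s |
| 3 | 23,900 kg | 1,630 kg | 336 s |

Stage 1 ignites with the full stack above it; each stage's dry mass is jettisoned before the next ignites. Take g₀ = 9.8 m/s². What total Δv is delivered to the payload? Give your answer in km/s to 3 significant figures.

Δv ≈ 15.8 km/s

Ignition mass of stage 1 = 1,090,000+101,000 + 177,000+13,600 + 23,900+1,630 + 3,650 = 1,410,780 kg.
Stage 1: m₀ = 1,410,780 kg, m_f = 1,410,780 − 1,090,000 = 320,780 kg; Δv = 364×9.8×ln(4.398) = 3567.2×1.4811 ≈ 5284 m/s.
Stage 2: m₀ = 219,780 kg, m_f = 219,780 − 177,000 = 42,780 kg; Δv = 303×9.8×ln(5.137) = 2969.4×1.6366 ≈ 4860 m/s.
Stage 3: m₀ = 29,180 kg, m_f = 29,180 − 23,900 = 5,280 kg; Δv = 336×9.8×ln(5.527) = 3292.8×1.7096 ≈ 5629 m/s.
Total Δv = 5284 + 4860 + 5629 = 15773 m/s.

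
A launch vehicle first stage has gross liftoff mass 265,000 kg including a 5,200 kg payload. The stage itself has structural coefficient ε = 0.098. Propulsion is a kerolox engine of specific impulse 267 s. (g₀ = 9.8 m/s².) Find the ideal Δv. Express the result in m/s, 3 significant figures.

Δv ≈ 5640 m/s

Stage wet mass = m₀ − payload = 265,000 − 5,200 = 259,800 kg.
Stage dry mass = ε × stage wet mass = 0.098 × 259,800 = 25,460.4 kg.
Burnout mass m_f = stage dry + payload = 25,460.4 + 5,200 = 30,660.4 kg.
v_e = Isp · g₀ = 267 × 9.8 = 2616.6 m/s.
From the ideal rocket equation, Δv = v_e · ln(265,000/30,660.4) = 2616.6 × ln(8.643) = 2616.6 × 2.1568 ≈ 5643 m/s.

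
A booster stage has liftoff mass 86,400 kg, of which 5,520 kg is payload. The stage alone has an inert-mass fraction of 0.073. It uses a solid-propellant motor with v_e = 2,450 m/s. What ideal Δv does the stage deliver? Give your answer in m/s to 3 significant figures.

Δv ≈ 4960 m/s

Stage wet mass = m₀ − payload = 86,400 − 5,520 = 80,880 kg.
Stage dry mass = ε × stage wet mass = 0.073 × 80,880 = 5,904.24 kg.
Burnout mass m_f = stage dry + payload = 5,904.24 + 5,520 = 11,424.24 kg.
Δv = v_e · ln(86,400/11,424.24) = 2450.0 × ln(7.563) = 2450.0 × 2.0233 ≈ 4957 m/s.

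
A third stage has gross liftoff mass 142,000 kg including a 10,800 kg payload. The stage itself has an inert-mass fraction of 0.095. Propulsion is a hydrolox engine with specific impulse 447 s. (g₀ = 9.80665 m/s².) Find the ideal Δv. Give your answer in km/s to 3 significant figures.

Stage wet mass = m₀ − payload = 142,000 − 10,800 = 131,200 kg.
Stage dry mass = ε × stage wet mass = 0.095 × 131,200 = 12,464 kg.
Burnout mass m_f = stage dry + payload = 12,464 + 10,800 = 23,264 kg.
v_e = Isp · g₀ = 447 × 9.80665 = 4383.6 m/s.
By the Tsiolkovsky rocket equation, Δv = v_e · ln(142,000/23,264) = 4383.6 × ln(6.104) = 4383.6 × 1.8089 ≈ 7930 m/s.

Δv ≈ 7.93 km/s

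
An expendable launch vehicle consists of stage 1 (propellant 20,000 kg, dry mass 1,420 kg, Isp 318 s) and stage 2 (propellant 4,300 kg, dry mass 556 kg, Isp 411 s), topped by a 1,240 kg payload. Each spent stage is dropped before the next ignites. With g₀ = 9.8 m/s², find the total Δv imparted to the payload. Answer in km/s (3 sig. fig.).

Ignition mass of stage 1 = 20,000+1,420 + 4,300+556 + 1,240 = 27,516 kg.
Stage 1: m₀ = 27,516 kg, m_f = 27,516 − 20,000 = 7,516 kg; Δv = 318×9.8×ln(3.661) = 3116.4×1.2977 ≈ 4044 m/s.
Stage 2: m₀ = 6,096 kg, m_f = 6,096 − 4,300 = 1,796 kg; Δv = 411×9.8×ln(3.394) = 4027.8×1.2221 ≈ 4922 m/s.
Total Δv = 4044 + 4922 = 8966 m/s.

Δv ≈ 8.97 km/s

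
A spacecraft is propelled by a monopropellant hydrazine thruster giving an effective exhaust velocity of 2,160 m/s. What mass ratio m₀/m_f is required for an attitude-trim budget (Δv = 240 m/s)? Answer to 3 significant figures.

Using Δv = v_e ln(m₀/m_f): m₀/m_f = exp(Δv / v_e) = exp(240 / 2160.0) = exp(0.1111) = 1.1175.

mass ratio ≈ 1.12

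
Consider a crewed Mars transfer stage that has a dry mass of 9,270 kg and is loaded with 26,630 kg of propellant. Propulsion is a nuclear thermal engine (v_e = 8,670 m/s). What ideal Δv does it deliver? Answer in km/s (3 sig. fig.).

Δv ≈ 11.7 km/s

m₀ = m_dry + m_prop = 9,270 + 26,630 = 35,900 kg.
From the ideal rocket equation, Δv = v_e · ln(m₀/m_f) = 8670.0 × ln(3.873) = 8670.0 × 1.3540 ≈ 11738.8 m/s.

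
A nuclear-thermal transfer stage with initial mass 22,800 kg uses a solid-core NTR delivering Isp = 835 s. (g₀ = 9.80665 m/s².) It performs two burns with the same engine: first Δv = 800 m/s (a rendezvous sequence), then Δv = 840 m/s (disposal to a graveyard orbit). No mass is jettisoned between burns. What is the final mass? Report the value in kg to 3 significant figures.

final mass ≈ 18700 kg

v_e = Isp · g₀ = 835 × 9.80665 = 8188.6 m/s.
After the first burn: m = 22800 × exp(−800/8188.6) = 22800 × 0.90692 = 20,677.8 kg.
After the second burn: m = 20,677.8 × exp(−840/8188.6) = 20,677.8 × 0.90250 = 18,661.7 kg.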